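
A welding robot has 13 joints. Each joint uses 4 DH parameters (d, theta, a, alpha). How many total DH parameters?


Given: 13 joints, 4 DH parameters per joint (d, theta, a, alpha)
Total DH parameters = number_of_joints * 4
Total = 13 * 4
Total = 52

52


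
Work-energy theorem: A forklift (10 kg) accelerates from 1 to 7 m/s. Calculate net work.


Given: m = 10 kg, v0 = 1 m/s, v = 7 m/s
Using W = (1/2)*m*(v^2 - v0^2)
v^2 = 7^2 = 49
v0^2 = 1^2 = 1
v^2 - v0^2 = 49 - 1 = 48
W = (1/2)*10*48 = 240 J

240 J


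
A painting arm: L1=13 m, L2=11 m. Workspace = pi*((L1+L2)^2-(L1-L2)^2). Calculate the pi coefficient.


Given: L1 = 13, L2 = 11
(L1+L2)^2 = (24)^2 = 576
(L1-L2)^2 = (2)^2 = 4
Difference = 576 - 4 = 572
This equals 4*L1*L2 = 4*13*11 = 572
Workspace area = 572*pi

572


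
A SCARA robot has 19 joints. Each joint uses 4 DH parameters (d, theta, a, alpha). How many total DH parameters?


Given: 19 joints, 4 DH parameters per joint (d, theta, a, alpha)
Total DH parameters = number_of_joints * 4
Total = 19 * 4
Total = 76

76


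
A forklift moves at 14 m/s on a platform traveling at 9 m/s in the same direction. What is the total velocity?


Given: object velocity = 14 m/s, platform velocity = 9 m/s (same direction)
Using classical velocity addition: v_total = v_object + v_platform
v_total = 14 + 9
v_total = 23 m/s

23 m/s


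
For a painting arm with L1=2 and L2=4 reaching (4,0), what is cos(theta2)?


Given: L1 = 2, L2 = 4, target (x, y) = (4, 0)
Using cos(theta2) = (x^2 + y^2 - L1^2 - L2^2) / (2*L1*L2)
x^2 + y^2 = 4^2 + 0 = 16
L1^2 + L2^2 = 4 + 16 = 20
Numerator = 16 - 20 = -4
Denominator = 2*2*4 = 16
cos(theta2) = -4/16 = -1/4

-1/4


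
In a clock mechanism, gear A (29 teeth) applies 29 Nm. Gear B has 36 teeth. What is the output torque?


Given: N1 = 29, N2 = 36, T1 = 29 Nm
Using T2/T1 = N2/N1
T2 = T1 * N2 / N1
T2 = 29 * 36 / 29
T2 = 1044 / 29
T2 = 36 Nm

36 Nm


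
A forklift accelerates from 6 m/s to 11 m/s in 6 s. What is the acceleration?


Given: initial velocity v0 = 6 m/s, final velocity v = 11 m/s, time t = 6 s
Using a = (v - v0) / t
a = (11 - 6) / 6
a = 5 / 6
a = 5/6 m/s^2

5/6 m/s^2


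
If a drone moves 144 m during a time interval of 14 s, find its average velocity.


Given: distance d = 144 m, time t = 14 s
Using v = d / t
v = 144 / 14
v = 72/7 m/s

72/7 m/s


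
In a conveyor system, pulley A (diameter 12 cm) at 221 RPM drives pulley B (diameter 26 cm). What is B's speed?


Given: D1 = 12 cm, w1 = 221 RPM, D2 = 26 cm
Using D1*w1 = D2*w2
w2 = D1*w1 / D2
w2 = 12*221 / 26
w2 = 2652 / 26
w2 = 102 RPM

102 RPM


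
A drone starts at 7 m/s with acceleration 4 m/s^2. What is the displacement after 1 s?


Given: v0 = 7 m/s, a = 4 m/s^2, t = 1 s
Using s = v0*t + (1/2)*a*t^2
s = 7*1 + (1/2)*4*1^2
s = 7 + (1/2)*4
s = 7 + 2
s = 9

9 m


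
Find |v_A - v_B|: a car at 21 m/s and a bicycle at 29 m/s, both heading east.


Given: v_A = 21 m/s east, v_B = 29 m/s east
Both move in the same direction; relative speed = |v_A - v_B|
|21 - 29| = |-8|
= 8 m/s

8 m/s


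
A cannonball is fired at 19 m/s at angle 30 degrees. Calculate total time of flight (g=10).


Given: v0 = 19 m/s, theta = 30 deg, g = 10 m/s^2
sin(30) = 1/2
Using T = 2*v0*sin(theta) / g
T = 2*19*1/2 / 10
T = 19 / 10
T = 19/10 s

19/10 s


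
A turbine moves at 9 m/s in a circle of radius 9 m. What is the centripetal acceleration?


Given: v = 9 m/s, r = 9 m
Using a_c = v^2 / r
a_c = 9^2 / 9
a_c = 81 / 9
a_c = 9 m/s^2

9 m/s^2


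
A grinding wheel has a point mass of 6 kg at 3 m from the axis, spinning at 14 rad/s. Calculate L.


Given: m = 6 kg, r = 3 m, omega = 14 rad/s
For a point mass: I = m*r^2
I = 6*3^2 = 6*9 = 54
L = I*omega = 54*14
L = 756 kg*m^2/s

756 kg*m^2/s


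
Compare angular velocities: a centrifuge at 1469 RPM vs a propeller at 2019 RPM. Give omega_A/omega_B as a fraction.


Given: RPM_A = 1469, RPM_B = 2019
omega = 2*pi*RPM/60, so omega_A/omega_B = RPM_A / RPM_B
omega_A/omega_B = 1469 / 2019
omega_A/omega_B = 1469/2019

1469/2019


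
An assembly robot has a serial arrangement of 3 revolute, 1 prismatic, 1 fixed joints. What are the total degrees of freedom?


Given: serial robot with 3 revolute, 1 prismatic, 1 fixed joints
DOF contribution per joint type: revolute=1, prismatic=1, spherical=3, fixed=0
DOF = 3*1 + 1*1 + 1*0
DOF = 4

4


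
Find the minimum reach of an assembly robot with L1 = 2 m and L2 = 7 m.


Given: L1 = 2 m, L2 = 7 m
For a 2-link planar arm, min reach = |L1 - L2| (second link folded back)
Min reach = |2 - 7|
Min reach = 5 m

5 m


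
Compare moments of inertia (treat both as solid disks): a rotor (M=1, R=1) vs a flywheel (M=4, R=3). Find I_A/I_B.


Given: M1=1 kg, R1=1 m, M2=4 kg, R2=3 m
For a disk: I = (1/2)*M*R^2, so I_A/I_B = (M1*R1^2)/(M2*R2^2)
M1*R1^2 = 1*1 = 1
M2*R2^2 = 4*9 = 36
I_A/I_B = 1/36 = 1/36

1/36


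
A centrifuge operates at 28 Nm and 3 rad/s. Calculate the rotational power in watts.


Given: tau = 28 Nm, omega = 3 rad/s
Using P = tau * omega
P = 28 * 3
P = 84 W

84 W


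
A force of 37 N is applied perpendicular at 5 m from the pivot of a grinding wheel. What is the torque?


Given: F = 37 N, r = 5 m, angle = 90 deg (perpendicular)
Using tau = F * r * sin(90)
sin(90) = 1
tau = 37 * 5 * 1
tau = 185 Nm

185 Nm


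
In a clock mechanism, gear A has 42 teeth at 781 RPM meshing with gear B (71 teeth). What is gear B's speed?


Given: N1 = 42 teeth, w1 = 781 RPM, N2 = 71 teeth
Using N1*w1 = N2*w2
w2 = N1*w1 / N2
w2 = 42*781 / 71
w2 = 32802 / 71
w2 = 462 RPM

462 RPM


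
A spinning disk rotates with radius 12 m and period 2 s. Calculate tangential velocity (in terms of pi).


Given: radius r = 12 m, period T = 2 s
Using v = 2*pi*r / T
v = 2*pi*12 / 2
v = 24*pi / 2
v = 12*pi m/s

12*pi m/s


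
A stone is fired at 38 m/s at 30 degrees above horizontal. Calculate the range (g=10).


Given: v0 = 38 m/s, theta = 30 deg, g = 10 m/s^2
sin(2*30) = sin(60) = sqrt(3)/2
Using R = v0^2 * sin(2*theta) / g
R = 38^2 * (sqrt(3)/2) / 10
R = 1444 * sqrt(3) / 20
R = 361/5*sqrt(3) m

361/5*sqrt(3) m


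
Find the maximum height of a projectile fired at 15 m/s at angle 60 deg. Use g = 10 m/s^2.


Given: v0 = 15 m/s, theta = 60 deg, g = 10 m/s^2
sin^2(60) = 3/4
Using H = v0^2 * sin^2(theta) / (2*g)
H = 15^2 * 3/4 / (2*10)
H = 225 * 3/4 / 20
H = 675/4 / 20
H = 135/16 m

135/16 m


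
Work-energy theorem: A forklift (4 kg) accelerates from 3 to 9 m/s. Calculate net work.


Given: m = 4 kg, v0 = 3 m/s, v = 9 m/s
Using W = (1/2)*m*(v^2 - v0^2)
v^2 = 9^2 = 81
v0^2 = 3^2 = 9
v^2 - v0^2 = 81 - 9 = 72
W = (1/2)*4*72 = 144 J

144 J


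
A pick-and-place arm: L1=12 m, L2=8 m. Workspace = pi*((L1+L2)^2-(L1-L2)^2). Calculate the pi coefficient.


Given: L1 = 12, L2 = 8
(L1+L2)^2 = (20)^2 = 400
(L1-L2)^2 = (4)^2 = 16
Difference = 400 - 16 = 384
This equals 4*L1*L2 = 4*12*8 = 384
Workspace area = 384*pi

384


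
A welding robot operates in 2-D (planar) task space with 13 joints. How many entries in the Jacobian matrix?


Given: task space dimension = 2, joints = 13
Jacobian is a 2 x 13 matrix
Total entries = rows * columns
Total = 2 * 13
Total = 26

26


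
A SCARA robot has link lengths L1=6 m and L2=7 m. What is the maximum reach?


Given: L1 = 6 m, L2 = 7 m
For a 2-link planar arm, max reach = L1 + L2 (fully extended)
Max reach = 6 + 7
Max reach = 13 m

13 m


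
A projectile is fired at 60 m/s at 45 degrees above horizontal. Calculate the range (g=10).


Given: v0 = 60 m/s, theta = 45 deg, g = 10 m/s^2
sin(2*45) = sin(90) = 1
Using R = v0^2 * sin(2*theta) / g
R = 60^2 * 1 / 10
R = 3600 / 10
R = 360 m

360 m


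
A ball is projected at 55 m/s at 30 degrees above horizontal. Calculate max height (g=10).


Given: v0 = 55 m/s, theta = 30 deg, g = 10 m/s^2
sin^2(30) = 1/4
Using H = v0^2 * sin^2(theta) / (2*g)
H = 55^2 * 1/4 / (2*10)
H = 3025 * 1/4 / 20
H = 3025/4 / 20
H = 605/16 m

605/16 m


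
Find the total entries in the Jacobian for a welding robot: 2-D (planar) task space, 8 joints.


Given: task space dimension = 2, joints = 8
Jacobian is a 2 x 8 matrix
Total entries = rows * columns
Total = 2 * 8
Total = 16

16


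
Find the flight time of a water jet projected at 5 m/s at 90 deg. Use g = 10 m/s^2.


Given: v0 = 5 m/s, theta = 90 deg, g = 10 m/s^2
sin(90) = 1
Using T = 2*v0*sin(theta) / g
T = 2*5*1 / 10
T = 10 / 10
T = 1 s

1 s


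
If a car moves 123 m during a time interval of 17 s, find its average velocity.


Given: distance d = 123 m, time t = 17 s
Using v = d / t
v = 123 / 17
v = 123/17 m/s

123/17 m/s


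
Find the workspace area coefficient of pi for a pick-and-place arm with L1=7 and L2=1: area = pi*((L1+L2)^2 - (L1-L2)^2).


Given: L1 = 7, L2 = 1
(L1+L2)^2 = (8)^2 = 64
(L1-L2)^2 = (6)^2 = 36
Difference = 64 - 36 = 28
This equals 4*L1*L2 = 4*7*1 = 28
Workspace area = 28*pi

28


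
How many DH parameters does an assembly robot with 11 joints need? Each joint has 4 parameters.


Given: 11 joints, 4 DH parameters per joint (d, theta, a, alpha)
Total DH parameters = number_of_joints * 4
Total = 11 * 4
Total = 44

44


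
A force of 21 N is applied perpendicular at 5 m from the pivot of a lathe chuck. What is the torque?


Given: F = 21 N, r = 5 m, angle = 90 deg (perpendicular)
Using tau = F * r * sin(90)
sin(90) = 1
tau = 21 * 5 * 1
tau = 105 Nm

105 Nm


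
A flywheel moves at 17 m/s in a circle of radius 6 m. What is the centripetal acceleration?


Given: v = 17 m/s, r = 6 m
Using a_c = v^2 / r
a_c = 17^2 / 6
a_c = 289 / 6
a_c = 289/6 m/s^2

289/6 m/s^2


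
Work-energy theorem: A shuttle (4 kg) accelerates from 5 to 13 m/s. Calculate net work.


Given: m = 4 kg, v0 = 5 m/s, v = 13 m/s
Using W = (1/2)*m*(v^2 - v0^2)
v^2 = 13^2 = 169
v0^2 = 5^2 = 25
v^2 - v0^2 = 169 - 25 = 144
W = (1/2)*4*144 = 288 J

288 J


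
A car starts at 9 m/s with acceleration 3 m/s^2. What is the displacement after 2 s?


Given: v0 = 9 m/s, a = 3 m/s^2, t = 2 s
Using s = v0*t + (1/2)*a*t^2
s = 9*2 + (1/2)*3*2^2
s = 18 + (1/2)*12
s = 18 + 6
s = 24

24 m


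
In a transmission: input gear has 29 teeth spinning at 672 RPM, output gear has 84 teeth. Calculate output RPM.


Given: N1 = 29 teeth, w1 = 672 RPM, N2 = 84 teeth
Using N1*w1 = N2*w2
w2 = N1*w1 / N2
w2 = 29*672 / 84
w2 = 19488 / 84
w2 = 232 RPM

232 RPM


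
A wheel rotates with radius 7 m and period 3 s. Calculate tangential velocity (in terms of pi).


Given: radius r = 7 m, period T = 3 s
Using v = 2*pi*r / T
v = 2*pi*7 / 3
v = 14*pi / 3
v = 14/3*pi m/s

14/3*pi m/s


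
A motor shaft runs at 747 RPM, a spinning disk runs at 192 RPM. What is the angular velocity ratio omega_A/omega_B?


Given: RPM_A = 747, RPM_B = 192
omega = 2*pi*RPM/60, so omega_A/omega_B = RPM_A / RPM_B
omega_A/omega_B = 747 / 192
omega_A/omega_B = 249/64

249/64


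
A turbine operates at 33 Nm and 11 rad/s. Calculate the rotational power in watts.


Given: tau = 33 Nm, omega = 11 rad/s
Using P = tau * omega
P = 33 * 11
P = 363 W

363 W


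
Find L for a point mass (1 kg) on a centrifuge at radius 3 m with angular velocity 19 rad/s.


Given: m = 1 kg, r = 3 m, omega = 19 rad/s
For a point mass: I = m*r^2
I = 1*3^2 = 1*9 = 9
L = I*omega = 9*19
L = 171 kg*m^2/s

171 kg*m^2/s


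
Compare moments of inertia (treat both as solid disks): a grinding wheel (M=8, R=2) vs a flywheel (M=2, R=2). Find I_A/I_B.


Given: M1=8 kg, R1=2 m, M2=2 kg, R2=2 m
For a disk: I = (1/2)*M*R^2, so I_A/I_B = (M1*R1^2)/(M2*R2^2)
M1*R1^2 = 8*4 = 32
M2*R2^2 = 2*4 = 8
I_A/I_B = 32/8 = 4

4


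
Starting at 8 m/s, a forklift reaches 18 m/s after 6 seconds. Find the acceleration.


Given: initial velocity v0 = 8 m/s, final velocity v = 18 m/s, time t = 6 s
Using a = (v - v0) / t
a = (18 - 8) / 6
a = 10 / 6
a = 5/3 m/s^2

5/3 m/s^2


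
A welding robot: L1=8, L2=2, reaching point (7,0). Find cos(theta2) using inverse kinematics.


Given: L1 = 8, L2 = 2, target (x, y) = (7, 0)
Using cos(theta2) = (x^2 + y^2 - L1^2 - L2^2) / (2*L1*L2)
x^2 + y^2 = 7^2 + 0 = 49
L1^2 + L2^2 = 64 + 4 = 68
Numerator = 49 - 68 = -19
Denominator = 2*8*2 = 32
cos(theta2) = -19/32 = -19/32

-19/32


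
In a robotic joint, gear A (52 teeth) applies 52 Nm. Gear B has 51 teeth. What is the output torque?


Given: N1 = 52, N2 = 51, T1 = 52 Nm
Using T2/T1 = N2/N1
T2 = T1 * N2 / N1
T2 = 52 * 51 / 52
T2 = 2652 / 52
T2 = 51 Nm

51 Nm


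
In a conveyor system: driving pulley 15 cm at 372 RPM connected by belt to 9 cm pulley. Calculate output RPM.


Given: D1 = 15 cm, w1 = 372 RPM, D2 = 9 cm
Using D1*w1 = D2*w2
w2 = D1*w1 / D2
w2 = 15*372 / 9
w2 = 5580 / 9
w2 = 620 RPM

620 RPM


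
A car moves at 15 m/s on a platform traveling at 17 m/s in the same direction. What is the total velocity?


Given: object velocity = 15 m/s, platform velocity = 17 m/s (same direction)
Using classical velocity addition: v_total = v_object + v_platform
v_total = 15 + 17
v_total = 32 m/s

32 m/s


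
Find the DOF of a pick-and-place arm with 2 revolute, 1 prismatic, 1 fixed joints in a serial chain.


Given: serial robot with 2 revolute, 1 prismatic, 1 fixed joints
DOF contribution per joint type: revolute=1, prismatic=1, spherical=3, fixed=0
DOF = 2*1 + 1*1 + 1*0
DOF = 3

3


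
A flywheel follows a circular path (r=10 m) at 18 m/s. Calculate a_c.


Given: v = 18 m/s, r = 10 m
Using a_c = v^2 / r
a_c = 18^2 / 10
a_c = 324 / 10
a_c = 162/5 m/s^2

162/5 m/s^2


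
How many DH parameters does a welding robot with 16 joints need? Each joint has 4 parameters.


Given: 16 joints, 4 DH parameters per joint (d, theta, a, alpha)
Total DH parameters = number_of_joints * 4
Total = 16 * 4
Total = 64

64


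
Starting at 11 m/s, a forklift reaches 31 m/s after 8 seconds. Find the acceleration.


Given: initial velocity v0 = 11 m/s, final velocity v = 31 m/s, time t = 8 s
Using a = (v - v0) / t
a = (31 - 11) / 8
a = 20 / 8
a = 5/2 m/s^2

5/2 m/s^2


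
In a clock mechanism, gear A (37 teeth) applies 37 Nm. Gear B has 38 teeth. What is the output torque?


Given: N1 = 37, N2 = 38, T1 = 37 Nm
Using T2/T1 = N2/N1
T2 = T1 * N2 / N1
T2 = 37 * 38 / 37
T2 = 1406 / 37
T2 = 38 Nm

38 Nm


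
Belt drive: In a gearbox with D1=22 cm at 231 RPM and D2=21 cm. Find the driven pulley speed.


Given: D1 = 22 cm, w1 = 231 RPM, D2 = 21 cm
Using D1*w1 = D2*w2
w2 = D1*w1 / D2
w2 = 22*231 / 21
w2 = 5082 / 21
w2 = 242 RPM

242 RPM


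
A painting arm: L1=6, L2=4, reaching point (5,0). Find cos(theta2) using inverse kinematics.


Given: L1 = 6, L2 = 4, target (x, y) = (5, 0)
Using cos(theta2) = (x^2 + y^2 - L1^2 - L2^2) / (2*L1*L2)
x^2 + y^2 = 5^2 + 0 = 25
L1^2 + L2^2 = 36 + 16 = 52
Numerator = 25 - 52 = -27
Denominator = 2*6*4 = 48
cos(theta2) = -27/48 = -9/16

-9/16


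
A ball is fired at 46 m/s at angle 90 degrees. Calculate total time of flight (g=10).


Given: v0 = 46 m/s, theta = 90 deg, g = 10 m/s^2
sin(90) = 1
Using T = 2*v0*sin(theta) / g
T = 2*46*1 / 10
T = 92 / 10
T = 46/5 s

46/5 s


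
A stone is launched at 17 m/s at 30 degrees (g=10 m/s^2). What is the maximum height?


Given: v0 = 17 m/s, theta = 30 deg, g = 10 m/s^2
sin^2(30) = 1/4
Using H = v0^2 * sin^2(theta) / (2*g)
H = 17^2 * 1/4 / (2*10)
H = 289 * 1/4 / 20
H = 289/4 / 20
H = 289/80 m

289/80 m


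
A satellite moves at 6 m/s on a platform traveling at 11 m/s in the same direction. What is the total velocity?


Given: object velocity = 6 m/s, platform velocity = 11 m/s (same direction)
Using classical velocity addition: v_total = v_object + v_platform
v_total = 6 + 11
v_total = 17 m/s

17 m/s


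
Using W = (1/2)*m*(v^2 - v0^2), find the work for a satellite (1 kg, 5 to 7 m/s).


Given: m = 1 kg, v0 = 5 m/s, v = 7 m/s
Using W = (1/2)*m*(v^2 - v0^2)
v^2 = 7^2 = 49
v0^2 = 5^2 = 25
v^2 - v0^2 = 49 - 25 = 24
W = (1/2)*1*24 = 12 J

12 J


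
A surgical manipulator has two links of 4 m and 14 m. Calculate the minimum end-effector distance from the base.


Given: L1 = 4 m, L2 = 14 m
For a 2-link planar arm, min reach = |L1 - L2| (second link folded back)
Min reach = |4 - 14|
Min reach = 10 m

10 m


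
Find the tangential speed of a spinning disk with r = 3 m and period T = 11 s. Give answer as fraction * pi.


Given: radius r = 3 m, period T = 11 s
Using v = 2*pi*r / T
v = 2*pi*3 / 11
v = 6*pi / 11
v = 6/11*pi m/s

6/11*pi m/s


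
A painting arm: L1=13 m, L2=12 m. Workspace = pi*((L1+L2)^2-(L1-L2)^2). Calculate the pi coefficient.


Given: L1 = 13, L2 = 12
(L1+L2)^2 = (25)^2 = 625
(L1-L2)^2 = (1)^2 = 1
Difference = 625 - 1 = 624
This equals 4*L1*L2 = 4*13*12 = 624
Workspace area = 624*pi

624


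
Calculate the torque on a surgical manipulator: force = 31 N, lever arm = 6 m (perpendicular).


Given: F = 31 N, r = 6 m, angle = 90 deg (perpendicular)
Using tau = F * r * sin(90)
sin(90) = 1
tau = 31 * 6 * 1
tau = 186 Nm

186 Nm


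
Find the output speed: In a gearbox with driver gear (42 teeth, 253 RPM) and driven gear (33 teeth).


Given: N1 = 42 teeth, w1 = 253 RPM, N2 = 33 teeth
Using N1*w1 = N2*w2
w2 = N1*w1 / N2
w2 = 42*253 / 33
w2 = 10626 / 33
w2 = 322 RPM

322 RPM


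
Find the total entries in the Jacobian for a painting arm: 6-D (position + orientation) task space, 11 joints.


Given: task space dimension = 6, joints = 11
Jacobian is a 6 x 11 matrix
Total entries = rows * columns
Total = 6 * 11
Total = 66

66


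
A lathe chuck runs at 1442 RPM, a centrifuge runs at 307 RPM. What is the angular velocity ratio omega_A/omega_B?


Given: RPM_A = 1442, RPM_B = 307
omega = 2*pi*RPM/60, so omega_A/omega_B = RPM_A / RPM_B
omega_A/omega_B = 1442 / 307
omega_A/omega_B = 1442/307

1442/307


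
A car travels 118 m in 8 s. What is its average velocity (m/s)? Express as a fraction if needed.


Given: distance d = 118 m, time t = 8 s
Using v = d / t
v = 118 / 8
v = 59/4 m/s

59/4 m/s


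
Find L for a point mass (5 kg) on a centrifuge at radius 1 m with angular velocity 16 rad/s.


Given: m = 5 kg, r = 1 m, omega = 16 rad/s
For a point mass: I = m*r^2
I = 5*1^2 = 5*1 = 5
L = I*omega = 5*16
L = 80 kg*m^2/s

80 kg*m^2/s


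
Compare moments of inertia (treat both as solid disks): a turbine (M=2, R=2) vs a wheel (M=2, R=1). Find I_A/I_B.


Given: M1=2 kg, R1=2 m, M2=2 kg, R2=1 m
For a disk: I = (1/2)*M*R^2, so I_A/I_B = (M1*R1^2)/(M2*R2^2)
M1*R1^2 = 2*4 = 8
M2*R2^2 = 2*1 = 2
I_A/I_B = 8/2 = 4

4


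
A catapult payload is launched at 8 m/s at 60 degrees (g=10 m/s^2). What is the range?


Given: v0 = 8 m/s, theta = 60 deg, g = 10 m/s^2
sin(2*60) = sin(120) = sqrt(3)/2
Using R = v0^2 * sin(2*theta) / g
R = 8^2 * (sqrt(3)/2) / 10
R = 64 * sqrt(3) / 20
R = 16/5*sqrt(3) m

16/5*sqrt(3) m


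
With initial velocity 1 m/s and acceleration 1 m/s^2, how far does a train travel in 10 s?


Given: v0 = 1 m/s, a = 1 m/s^2, t = 10 s
Using s = v0*t + (1/2)*a*t^2
s = 1*10 + (1/2)*1*10^2
s = 10 + (1/2)*100
s = 10 + 50
s = 60

60 m


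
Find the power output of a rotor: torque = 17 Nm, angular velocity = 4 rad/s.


Given: tau = 17 Nm, omega = 4 rad/s
Using P = tau * omega
P = 17 * 4
P = 68 W

68 W


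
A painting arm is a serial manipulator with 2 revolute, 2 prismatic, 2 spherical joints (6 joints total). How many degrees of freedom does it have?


Given: serial robot with 2 revolute, 2 prismatic, 2 spherical joints
DOF contribution per joint type: revolute=1, prismatic=1, spherical=3, fixed=0
DOF = 2*1 + 2*1 + 2*3
DOF = 10

10


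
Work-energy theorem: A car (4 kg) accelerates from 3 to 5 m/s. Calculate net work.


Given: m = 4 kg, v0 = 3 m/s, v = 5 m/s
Using W = (1/2)*m*(v^2 - v0^2)
v^2 = 5^2 = 25
v0^2 = 3^2 = 9
v^2 - v0^2 = 25 - 9 = 16
W = (1/2)*4*16 = 32 J

32 J


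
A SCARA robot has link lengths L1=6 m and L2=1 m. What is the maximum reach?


Given: L1 = 6 m, L2 = 1 m
For a 2-link planar arm, max reach = L1 + L2 (fully extended)
Max reach = 6 + 1
Max reach = 7 m

7 m


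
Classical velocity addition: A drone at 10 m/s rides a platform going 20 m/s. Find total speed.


Given: object velocity = 10 m/s, platform velocity = 20 m/s (same direction)
Using classical velocity addition: v_total = v_object + v_platform
v_total = 10 + 20
v_total = 30 m/s

30 m/s


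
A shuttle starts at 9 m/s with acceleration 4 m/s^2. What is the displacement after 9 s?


Given: v0 = 9 m/s, a = 4 m/s^2, t = 9 s
Using s = v0*t + (1/2)*a*t^2
s = 9*9 + (1/2)*4*9^2
s = 81 + (1/2)*324
s = 81 + 162
s = 243

243 m


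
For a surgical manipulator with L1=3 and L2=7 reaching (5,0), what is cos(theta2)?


Given: L1 = 3, L2 = 7, target (x, y) = (5, 0)
Using cos(theta2) = (x^2 + y^2 - L1^2 - L2^2) / (2*L1*L2)
x^2 + y^2 = 5^2 + 0 = 25
L1^2 + L2^2 = 9 + 49 = 58
Numerator = 25 - 58 = -33
Denominator = 2*3*7 = 42
cos(theta2) = -33/42 = -11/14

-11/14


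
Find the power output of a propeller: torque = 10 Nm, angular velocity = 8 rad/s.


Given: tau = 10 Nm, omega = 8 rad/s
Using P = tau * omega
P = 10 * 8
P = 80 W

80 W


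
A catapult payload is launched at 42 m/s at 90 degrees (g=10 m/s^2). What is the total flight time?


Given: v0 = 42 m/s, theta = 90 deg, g = 10 m/s^2
sin(90) = 1
Using T = 2*v0*sin(theta) / g
T = 2*42*1 / 10
T = 84 / 10
T = 42/5 s

42/5 s


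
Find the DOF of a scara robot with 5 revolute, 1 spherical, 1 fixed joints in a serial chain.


Given: serial robot with 5 revolute, 1 spherical, 1 fixed joints
DOF contribution per joint type: revolute=1, prismatic=1, spherical=3, fixed=0
DOF = 5*1 + 1*3 + 1*0
DOF = 8

8


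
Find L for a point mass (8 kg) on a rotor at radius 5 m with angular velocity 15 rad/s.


Given: m = 8 kg, r = 5 m, omega = 15 rad/s
For a point mass: I = m*r^2
I = 8*5^2 = 8*25 = 200
L = I*omega = 200*15
L = 3000 kg*m^2/s

3000 kg*m^2/s


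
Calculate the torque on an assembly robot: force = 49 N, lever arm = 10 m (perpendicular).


Given: F = 49 N, r = 10 m, angle = 90 deg (perpendicular)
Using tau = F * r * sin(90)
sin(90) = 1
tau = 49 * 10 * 1
tau = 490 Nm

490 Nm


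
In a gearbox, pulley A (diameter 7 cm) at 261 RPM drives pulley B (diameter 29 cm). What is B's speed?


Given: D1 = 7 cm, w1 = 261 RPM, D2 = 29 cm
Using D1*w1 = D2*w2
w2 = D1*w1 / D2
w2 = 7*261 / 29
w2 = 1827 / 29
w2 = 63 RPM

63 RPM


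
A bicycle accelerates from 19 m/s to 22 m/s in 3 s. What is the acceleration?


Given: initial velocity v0 = 19 m/s, final velocity v = 22 m/s, time t = 3 s
Using a = (v - v0) / t
a = (22 - 19) / 3
a = 3 / 3
a = 1 m/s^2

1 m/s^2


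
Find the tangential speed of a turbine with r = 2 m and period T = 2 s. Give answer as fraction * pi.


Given: radius r = 2 m, period T = 2 s
Using v = 2*pi*r / T
v = 2*pi*2 / 2
v = 4*pi / 2
v = 2*pi m/s

2*pi m/s


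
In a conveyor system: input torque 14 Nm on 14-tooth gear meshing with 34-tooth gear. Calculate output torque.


Given: N1 = 14, N2 = 34, T1 = 14 Nm
Using T2/T1 = N2/N1
T2 = T1 * N2 / N1
T2 = 14 * 34 / 14
T2 = 476 / 14
T2 = 34 Nm

34 Nm


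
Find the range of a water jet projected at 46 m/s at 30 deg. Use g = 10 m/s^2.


Given: v0 = 46 m/s, theta = 30 deg, g = 10 m/s^2
sin(2*30) = sin(60) = sqrt(3)/2
Using R = v0^2 * sin(2*theta) / g
R = 46^2 * (sqrt(3)/2) / 10
R = 2116 * sqrt(3) / 20
R = 529/5*sqrt(3) m

529/5*sqrt(3) m


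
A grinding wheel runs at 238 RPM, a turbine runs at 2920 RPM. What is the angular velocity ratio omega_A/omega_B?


Given: RPM_A = 238, RPM_B = 2920
omega = 2*pi*RPM/60, so omega_A/omega_B = RPM_A / RPM_B
omega_A/omega_B = 238 / 2920
omega_A/omega_B = 119/1460

119/1460


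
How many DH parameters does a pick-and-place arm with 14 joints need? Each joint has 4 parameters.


Given: 14 joints, 4 DH parameters per joint (d, theta, a, alpha)
Total DH parameters = number_of_joints * 4
Total = 14 * 4
Total = 56

56


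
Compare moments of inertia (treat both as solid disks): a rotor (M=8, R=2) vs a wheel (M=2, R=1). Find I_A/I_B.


Given: M1=8 kg, R1=2 m, M2=2 kg, R2=1 m
For a disk: I = (1/2)*M*R^2, so I_A/I_B = (M1*R1^2)/(M2*R2^2)
M1*R1^2 = 8*4 = 32
M2*R2^2 = 2*1 = 2
I_A/I_B = 32/2 = 16

16


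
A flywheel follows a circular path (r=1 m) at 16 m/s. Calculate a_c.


Given: v = 16 m/s, r = 1 m
Using a_c = v^2 / r
a_c = 16^2 / 1
a_c = 256 / 1
a_c = 256 m/s^2

256 m/s^2


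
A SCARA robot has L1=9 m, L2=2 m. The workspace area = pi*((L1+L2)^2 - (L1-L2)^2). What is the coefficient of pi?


Given: L1 = 9, L2 = 2
(L1+L2)^2 = (11)^2 = 121
(L1-L2)^2 = (7)^2 = 49
Difference = 121 - 49 = 72
This equals 4*L1*L2 = 4*9*2 = 72
Workspace area = 72*pi

72


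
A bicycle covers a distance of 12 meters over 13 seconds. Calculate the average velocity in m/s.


Given: distance d = 12 m, time t = 13 s
Using v = d / t
v = 12 / 13
v = 12/13 m/s

12/13 m/s


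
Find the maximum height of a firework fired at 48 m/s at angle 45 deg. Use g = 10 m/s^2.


Given: v0 = 48 m/s, theta = 45 deg, g = 10 m/s^2
sin^2(45) = 1/2
Using H = v0^2 * sin^2(theta) / (2*g)
H = 48^2 * 1/2 / (2*10)
H = 2304 * 1/2 / 20
H = 1152 / 20
H = 288/5 m

288/5 m


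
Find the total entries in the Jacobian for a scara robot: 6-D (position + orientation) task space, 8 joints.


Given: task space dimension = 6, joints = 8
Jacobian is a 6 x 8 matrix
Total entries = rows * columns
Total = 6 * 8
Total = 48

48


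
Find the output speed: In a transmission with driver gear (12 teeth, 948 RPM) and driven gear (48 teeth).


Given: N1 = 12 teeth, w1 = 948 RPM, N2 = 48 teeth
Using N1*w1 = N2*w2
w2 = N1*w1 / N2
w2 = 12*948 / 48
w2 = 11376 / 48
w2 = 237 RPM

237 RPM


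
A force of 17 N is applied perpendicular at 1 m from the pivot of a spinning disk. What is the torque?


Given: F = 17 N, r = 1 m, angle = 90 deg (perpendicular)
Using tau = F * r * sin(90)
sin(90) = 1
tau = 17 * 1 * 1
tau = 17 Nm

17 Nm


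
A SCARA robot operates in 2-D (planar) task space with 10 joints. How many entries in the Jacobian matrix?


Given: task space dimension = 2, joints = 10
Jacobian is a 2 x 10 matrix
Total entries = rows * columns
Total = 2 * 10
Total = 20

20


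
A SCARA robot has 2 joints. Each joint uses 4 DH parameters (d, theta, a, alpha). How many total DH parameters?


Given: 2 joints, 4 DH parameters per joint (d, theta, a, alpha)
Total DH parameters = number_of_joints * 4
Total = 2 * 4
Total = 8

8


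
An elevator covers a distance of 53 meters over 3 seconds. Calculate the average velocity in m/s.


Given: distance d = 53 m, time t = 3 s
Using v = d / t
v = 53 / 3
v = 53/3 m/s

53/3 m/s


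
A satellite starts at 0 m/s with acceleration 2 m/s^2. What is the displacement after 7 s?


Given: v0 = 0 m/s, a = 2 m/s^2, t = 7 s
Using s = v0*t + (1/2)*a*t^2
s = 0*7 + (1/2)*2*7^2
s = 0 + (1/2)*98
s = 0 + 49
s = 49

49 m


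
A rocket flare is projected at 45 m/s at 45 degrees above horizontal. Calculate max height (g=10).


Given: v0 = 45 m/s, theta = 45 deg, g = 10 m/s^2
sin^2(45) = 1/2
Using H = v0^2 * sin^2(theta) / (2*g)
H = 45^2 * 1/2 / (2*10)
H = 2025 * 1/2 / 20
H = 2025/2 / 20
H = 405/8 m

405/8 m


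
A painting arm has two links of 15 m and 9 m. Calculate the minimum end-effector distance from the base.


Given: L1 = 15 m, L2 = 9 m
For a 2-link planar arm, min reach = |L1 - L2| (second link folded back)
Min reach = |15 - 9|
Min reach = 6 m

6 m


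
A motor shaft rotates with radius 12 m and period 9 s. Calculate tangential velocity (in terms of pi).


Given: radius r = 12 m, period T = 9 s
Using v = 2*pi*r / T
v = 2*pi*12 / 9
v = 24*pi / 9
v = 8/3*pi m/s

8/3*pi m/s


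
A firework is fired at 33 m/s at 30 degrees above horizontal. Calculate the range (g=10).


Given: v0 = 33 m/s, theta = 30 deg, g = 10 m/s^2
sin(2*30) = sin(60) = sqrt(3)/2
Using R = v0^2 * sin(2*theta) / g
R = 33^2 * (sqrt(3)/2) / 10
R = 1089 * sqrt(3) / 20
R = 1089/20*sqrt(3) m

1089/20*sqrt(3) m


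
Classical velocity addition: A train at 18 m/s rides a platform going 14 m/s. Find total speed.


Given: object velocity = 18 m/s, platform velocity = 14 m/s (same direction)
Using classical velocity addition: v_total = v_object + v_platform
v_total = 18 + 14
v_total = 32 m/s

32 m/s


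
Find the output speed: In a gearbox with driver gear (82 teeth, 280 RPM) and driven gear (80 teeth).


Given: N1 = 82 teeth, w1 = 280 RPM, N2 = 80 teeth
Using N1*w1 = N2*w2
w2 = N1*w1 / N2
w2 = 82*280 / 80
w2 = 22960 / 80
w2 = 287 RPM

287 RPM


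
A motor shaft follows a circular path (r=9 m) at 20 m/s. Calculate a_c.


Given: v = 20 m/s, r = 9 m
Using a_c = v^2 / r
a_c = 20^2 / 9
a_c = 400 / 9
a_c = 400/9 m/s^2

400/9 m/s^2


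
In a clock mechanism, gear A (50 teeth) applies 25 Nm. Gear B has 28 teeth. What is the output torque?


Given: N1 = 50, N2 = 28, T1 = 25 Nm
Using T2/T1 = N2/N1
T2 = T1 * N2 / N1
T2 = 25 * 28 / 50
T2 = 700 / 50
T2 = 14 Nm

14 Nm


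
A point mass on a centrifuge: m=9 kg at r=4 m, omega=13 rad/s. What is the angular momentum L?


Given: m = 9 kg, r = 4 m, omega = 13 rad/s
For a point mass: I = m*r^2
I = 9*4^2 = 9*16 = 144
L = I*omega = 144*13
L = 1872 kg*m^2/s

1872 kg*m^2/s


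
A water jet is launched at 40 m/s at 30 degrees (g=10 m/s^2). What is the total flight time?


Given: v0 = 40 m/s, theta = 30 deg, g = 10 m/s^2
sin(30) = 1/2
Using T = 2*v0*sin(theta) / g
T = 2*40*1/2 / 10
T = 40 / 10
T = 4 s

4 s


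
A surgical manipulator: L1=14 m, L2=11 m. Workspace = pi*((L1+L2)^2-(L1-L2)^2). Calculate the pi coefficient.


Given: L1 = 14, L2 = 11
(L1+L2)^2 = (25)^2 = 625
(L1-L2)^2 = (3)^2 = 9
Difference = 625 - 9 = 616
This equals 4*L1*L2 = 4*14*11 = 616
Workspace area = 616*pi

616


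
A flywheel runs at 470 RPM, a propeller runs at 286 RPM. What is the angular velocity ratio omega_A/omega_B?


Given: RPM_A = 470, RPM_B = 286
omega = 2*pi*RPM/60, so omega_A/omega_B = RPM_A / RPM_B
omega_A/omega_B = 470 / 286
omega_A/omega_B = 235/143

235/143


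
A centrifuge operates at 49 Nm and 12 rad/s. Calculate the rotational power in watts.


Given: tau = 49 Nm, omega = 12 rad/s
Using P = tau * omega
P = 49 * 12
P = 588 W

588 W


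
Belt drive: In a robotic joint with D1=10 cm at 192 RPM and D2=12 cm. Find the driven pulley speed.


Given: D1 = 10 cm, w1 = 192 RPM, D2 = 12 cm
Using D1*w1 = D2*w2
w2 = D1*w1 / D2
w2 = 10*192 / 12
w2 = 1920 / 12
w2 = 160 RPM

160 RPM


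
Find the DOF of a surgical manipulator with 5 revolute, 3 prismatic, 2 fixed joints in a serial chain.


Given: serial robot with 5 revolute, 3 prismatic, 2 fixed joints
DOF contribution per joint type: revolute=1, prismatic=1, spherical=3, fixed=0
DOF = 5*1 + 3*1 + 2*0
DOF = 8

8


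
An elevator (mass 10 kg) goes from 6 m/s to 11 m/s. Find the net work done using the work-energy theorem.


Given: m = 10 kg, v0 = 6 m/s, v = 11 m/s
Using W = (1/2)*m*(v^2 - v0^2)
v^2 = 11^2 = 121
v0^2 = 6^2 = 36
v^2 - v0^2 = 121 - 36 = 85
W = (1/2)*10*85 = 425 J

425 J


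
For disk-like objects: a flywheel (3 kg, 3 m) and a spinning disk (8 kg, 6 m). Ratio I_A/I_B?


Given: M1=3 kg, R1=3 m, M2=8 kg, R2=6 m
For a disk: I = (1/2)*M*R^2, so I_A/I_B = (M1*R1^2)/(M2*R2^2)
M1*R1^2 = 3*9 = 27
M2*R2^2 = 8*36 = 288
I_A/I_B = 27/288 = 3/32

3/32


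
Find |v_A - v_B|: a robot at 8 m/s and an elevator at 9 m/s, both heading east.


Given: v_A = 8 m/s east, v_B = 9 m/s east
Both move in the same direction; relative speed = |v_A - v_B|
|8 - 9| = |-1|
= 1 m/s

1 m/s


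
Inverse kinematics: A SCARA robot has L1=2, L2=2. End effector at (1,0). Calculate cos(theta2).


Given: L1 = 2, L2 = 2, target (x, y) = (1, 0)
Using cos(theta2) = (x^2 + y^2 - L1^2 - L2^2) / (2*L1*L2)
x^2 + y^2 = 1^2 + 0 = 1
L1^2 + L2^2 = 4 + 4 = 8
Numerator = 1 - 8 = -7
Denominator = 2*2*2 = 8
cos(theta2) = -7/8 = -7/8

-7/8


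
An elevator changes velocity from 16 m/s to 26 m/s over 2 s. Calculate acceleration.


Given: initial velocity v0 = 16 m/s, final velocity v = 26 m/s, time t = 2 s
Using a = (v - v0) / t
a = (26 - 16) / 2
a = 10 / 2
a = 5 m/s^2

5 m/s^2


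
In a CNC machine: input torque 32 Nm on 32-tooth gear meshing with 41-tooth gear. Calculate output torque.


Given: N1 = 32, N2 = 41, T1 = 32 Nm
Using T2/T1 = N2/N1
T2 = T1 * N2 / N1
T2 = 32 * 41 / 32
T2 = 1312 / 32
T2 = 41 Nm

41 Nm


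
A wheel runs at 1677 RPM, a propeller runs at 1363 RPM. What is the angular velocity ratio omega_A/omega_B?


Given: RPM_A = 1677, RPM_B = 1363
omega = 2*pi*RPM/60, so omega_A/omega_B = RPM_A / RPM_B
omega_A/omega_B = 1677 / 1363
omega_A/omega_B = 1677/1363

1677/1363


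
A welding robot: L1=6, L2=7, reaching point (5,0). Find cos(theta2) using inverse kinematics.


Given: L1 = 6, L2 = 7, target (x, y) = (5, 0)
Using cos(theta2) = (x^2 + y^2 - L1^2 - L2^2) / (2*L1*L2)
x^2 + y^2 = 5^2 + 0 = 25
L1^2 + L2^2 = 36 + 49 = 85
Numerator = 25 - 85 = -60
Denominator = 2*6*7 = 84
cos(theta2) = -60/84 = -5/7

-5/7


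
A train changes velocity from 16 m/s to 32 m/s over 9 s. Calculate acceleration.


Given: initial velocity v0 = 16 m/s, final velocity v = 32 m/s, time t = 9 s
Using a = (v - v0) / t
a = (32 - 16) / 9
a = 16 / 9
a = 16/9 m/s^2

16/9 m/s^2


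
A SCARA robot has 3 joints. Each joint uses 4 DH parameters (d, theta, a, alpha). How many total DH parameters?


Given: 3 joints, 4 DH parameters per joint (d, theta, a, alpha)
Total DH parameters = number_of_joints * 4
Total = 3 * 4
Total = 12

12


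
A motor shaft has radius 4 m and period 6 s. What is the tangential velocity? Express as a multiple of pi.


Given: radius r = 4 m, period T = 6 s
Using v = 2*pi*r / T
v = 2*pi*4 / 6
v = 8*pi / 6
v = 4/3*pi m/s

4/3*pi m/s


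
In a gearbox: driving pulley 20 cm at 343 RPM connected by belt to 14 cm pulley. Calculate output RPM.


Given: D1 = 20 cm, w1 = 343 RPM, D2 = 14 cm
Using D1*w1 = D2*w2
w2 = D1*w1 / D2
w2 = 20*343 / 14
w2 = 6860 / 14
w2 = 490 RPM

490 RPM


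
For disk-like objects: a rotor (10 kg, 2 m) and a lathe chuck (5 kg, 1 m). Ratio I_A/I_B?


Given: M1=10 kg, R1=2 m, M2=5 kg, R2=1 m
For a disk: I = (1/2)*M*R^2, so I_A/I_B = (M1*R1^2)/(M2*R2^2)
M1*R1^2 = 10*4 = 40
M2*R2^2 = 5*1 = 5
I_A/I_B = 40/5 = 8

8


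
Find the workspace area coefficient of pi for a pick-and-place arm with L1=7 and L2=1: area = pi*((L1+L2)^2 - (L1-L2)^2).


Given: L1 = 7, L2 = 1
(L1+L2)^2 = (8)^2 = 64
(L1-L2)^2 = (6)^2 = 36
Difference = 64 - 36 = 28
This equals 4*L1*L2 = 4*7*1 = 28
Workspace area = 28*pi

28


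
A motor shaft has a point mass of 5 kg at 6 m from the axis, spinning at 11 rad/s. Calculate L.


Given: m = 5 kg, r = 6 m, omega = 11 rad/s
For a point mass: I = m*r^2
I = 5*6^2 = 5*36 = 180
L = I*omega = 180*11
L = 1980 kg*m^2/s

1980 kg*m^2/s


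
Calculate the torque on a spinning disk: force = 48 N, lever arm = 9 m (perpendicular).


Given: F = 48 N, r = 9 m, angle = 90 deg (perpendicular)
Using tau = F * r * sin(90)
sin(90) = 1
tau = 48 * 9 * 1
tau = 432 Nm

432 Nm


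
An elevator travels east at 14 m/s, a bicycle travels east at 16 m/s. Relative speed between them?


Given: v_A = 14 m/s east, v_B = 16 m/s east
Both move in the same direction; relative speed = |v_A - v_B|
|14 - 16| = |-2|
= 2 m/s

2 m/s


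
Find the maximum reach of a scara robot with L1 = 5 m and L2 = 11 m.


Given: L1 = 5 m, L2 = 11 m
For a 2-link planar arm, max reach = L1 + L2 (fully extended)
Max reach = 5 + 11
Max reach = 16 m

16 m


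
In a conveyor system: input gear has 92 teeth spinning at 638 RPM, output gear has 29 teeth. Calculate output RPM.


Given: N1 = 92 teeth, w1 = 638 RPM, N2 = 29 teeth
Using N1*w1 = N2*w2
w2 = N1*w1 / N2
w2 = 92*638 / 29
w2 = 58696 / 29
w2 = 2024 RPM

2024 RPM


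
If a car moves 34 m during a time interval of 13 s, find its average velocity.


Given: distance d = 34 m, time t = 13 s
Using v = d / t
v = 34 / 13
v = 34/13 m/s

34/13 m/s


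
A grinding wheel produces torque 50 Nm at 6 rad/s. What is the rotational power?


Given: tau = 50 Nm, omega = 6 rad/s
Using P = tau * omega
P = 50 * 6
P = 300 W

300 W


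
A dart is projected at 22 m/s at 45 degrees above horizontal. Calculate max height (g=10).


Given: v0 = 22 m/s, theta = 45 deg, g = 10 m/s^2
sin^2(45) = 1/2
Using H = v0^2 * sin^2(theta) / (2*g)
H = 22^2 * 1/2 / (2*10)
H = 484 * 1/2 / 20
H = 242 / 20
H = 121/10 m

121/10 m


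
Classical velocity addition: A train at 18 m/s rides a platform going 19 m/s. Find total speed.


Given: object velocity = 18 m/s, platform velocity = 19 m/s (same direction)
Using classical velocity addition: v_total = v_object + v_platform
v_total = 18 + 19
v_total = 37 m/s

37 m/s


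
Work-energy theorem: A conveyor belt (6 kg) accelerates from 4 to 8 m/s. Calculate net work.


Given: m = 6 kg, v0 = 4 m/s, v = 8 m/s
Using W = (1/2)*m*(v^2 - v0^2)
v^2 = 8^2 = 64
v0^2 = 4^2 = 16
v^2 - v0^2 = 64 - 16 = 48
W = (1/2)*6*48 = 144 J

144 J


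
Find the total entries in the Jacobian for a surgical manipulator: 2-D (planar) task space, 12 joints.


Given: task space dimension = 2, joints = 12
Jacobian is a 2 x 12 matrix
Total entries = rows * columns
Total = 2 * 12
Total = 24

24


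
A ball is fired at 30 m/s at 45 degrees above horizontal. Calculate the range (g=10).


Given: v0 = 30 m/s, theta = 45 deg, g = 10 m/s^2
sin(2*45) = sin(90) = 1
Using R = v0^2 * sin(2*theta) / g
R = 30^2 * 1 / 10
R = 900 / 10
R = 90 m

90 m


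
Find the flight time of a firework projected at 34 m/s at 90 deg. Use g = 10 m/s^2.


Given: v0 = 34 m/s, theta = 90 deg, g = 10 m/s^2
sin(90) = 1
Using T = 2*v0*sin(theta) / g
T = 2*34*1 / 10
T = 68 / 10
T = 34/5 s

34/5 s


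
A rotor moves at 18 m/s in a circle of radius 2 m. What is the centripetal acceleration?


Given: v = 18 m/s, r = 2 m
Using a_c = v^2 / r
a_c = 18^2 / 2
a_c = 324 / 2
a_c = 162 m/s^2

162 m/s^2


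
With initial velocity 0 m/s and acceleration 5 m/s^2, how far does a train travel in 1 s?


Given: v0 = 0 m/s, a = 5 m/s^2, t = 1 s
Using s = v0*t + (1/2)*a*t^2
s = 0*1 + (1/2)*5*1^2
s = 0 + (1/2)*5
s = 0 + 5/2
s = 5/2

5/2 m


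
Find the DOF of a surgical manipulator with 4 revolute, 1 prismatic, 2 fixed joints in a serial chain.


Given: serial robot with 4 revolute, 1 prismatic, 2 fixed joints
DOF contribution per joint type: revolute=1, prismatic=1, spherical=3, fixed=0
DOF = 4*1 + 1*1 + 2*0
DOF = 5

5


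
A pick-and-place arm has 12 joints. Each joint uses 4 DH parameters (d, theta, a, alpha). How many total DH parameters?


Given: 12 joints, 4 DH parameters per joint (d, theta, a, alpha)
Total DH parameters = number_of_joints * 4
Total = 12 * 4
Total = 48

48


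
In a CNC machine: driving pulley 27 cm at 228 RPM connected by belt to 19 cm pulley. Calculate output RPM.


Given: D1 = 27 cm, w1 = 228 RPM, D2 = 19 cm
Using D1*w1 = D2*w2
w2 = D1*w1 / D2
w2 = 27*228 / 19
w2 = 6156 / 19
w2 = 324 RPM

324 RPM


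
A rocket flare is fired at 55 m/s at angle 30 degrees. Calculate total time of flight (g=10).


Given: v0 = 55 m/s, theta = 30 deg, g = 10 m/s^2
sin(30) = 1/2
Using T = 2*v0*sin(theta) / g
T = 2*55*1/2 / 10
T = 55 / 10
T = 11/2 s

11/2 s


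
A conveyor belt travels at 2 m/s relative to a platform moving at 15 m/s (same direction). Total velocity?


Given: object velocity = 2 m/s, platform velocity = 15 m/s (same direction)
Using classical velocity addition: v_total = v_object + v_platform
v_total = 2 + 15
v_total = 17 m/s

17 m/s


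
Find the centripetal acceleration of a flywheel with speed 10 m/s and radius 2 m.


Given: v = 10 m/s, r = 2 m
Using a_c = v^2 / r
a_c = 10^2 / 2
a_c = 100 / 2
a_c = 50 m/s^2

50 m/s^2


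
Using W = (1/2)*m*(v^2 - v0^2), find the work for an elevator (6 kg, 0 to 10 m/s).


Given: m = 6 kg, v0 = 0 m/s, v = 10 m/s
Using W = (1/2)*m*(v^2 - v0^2)
v^2 = 10^2 = 100
v0^2 = 0^2 = 0
v^2 - v0^2 = 100 - 0 = 100
W = (1/2)*6*100 = 300 J

300 J
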